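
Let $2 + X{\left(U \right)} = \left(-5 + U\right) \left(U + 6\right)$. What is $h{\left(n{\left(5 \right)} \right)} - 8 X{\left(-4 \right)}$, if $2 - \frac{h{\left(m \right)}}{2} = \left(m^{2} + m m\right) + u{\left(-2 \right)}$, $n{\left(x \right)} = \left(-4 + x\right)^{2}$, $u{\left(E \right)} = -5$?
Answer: $170$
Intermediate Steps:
$X{\left(U \right)} = -2 + \left(-5 + U\right) \left(6 + U\right)$ ($X{\left(U \right)} = -2 + \left(-5 + U\right) \left(U + 6\right) = -2 + \left(-5 + U\right) \left(6 + U\right)$)
$h{\left(m \right)} = 14 - 4 m^{2}$ ($h{\left(m \right)} = 4 - 2 \left(\left(m^{2} + m m\right) - 5\right) = 4 - 2 \left(\left(m^{2} + m^{2}\right) - 5\right) = 4 - 2 \left(2 m^{2} - 5\right) = 4 - 2 \left(-5 + 2 m^{2}\right) = 4 - \left(-10 + 4 m^{2}\right) = 14 - 4 m^{2}$)
$h{\left(n{\left(5 \right)} \right)} - 8 X{\left(-4 \right)} = \left(14 - 4 \left(\left(-4 + 5\right)^{2}\right)^{2}\right) - 8 \left(-32 - 4 + \left(-4\right)^{2}\right) = \left(14 - 4 \left(1^{2}\right)^{2}\right) - 8 \left(-32 - 4 + 16\right) = \left(14 - 4 \cdot 1^{2}\right) - -160 = \left(14 - 4\right) + 160 = 10 + 160 = 170$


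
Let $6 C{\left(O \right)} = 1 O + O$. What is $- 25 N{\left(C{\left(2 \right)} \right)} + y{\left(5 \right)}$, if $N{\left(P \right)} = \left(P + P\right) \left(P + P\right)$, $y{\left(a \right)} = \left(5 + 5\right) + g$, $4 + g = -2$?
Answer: $- \frac{364}{9} \approx -40.444$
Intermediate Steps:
$g = -6$ ($g = -4 - 2 = -6$)
$y{\left(a \right)} = 4$ ($y{\left(a \right)} = \left(5 + 5\right) - 6 = 10 - 6 = 4$)
$C{\left(O \right)} = \frac{O}{3}$ ($C{\left(O \right)} = \frac{1 O + O}{6} = \frac{O + O}{6} = \frac{2 O}{6} = \frac{O}{3}$)
$N{\left(P \right)} = 4 P^{2}$ ($N{\left(P \right)} = 2 P 2 P = 4 P^{2}$)
$- 25 N{\left(C{\left(2 \right)} \right)} + y{\left(5 \right)} = - 25 \cdot 4 \left(\frac{1}{3} \cdot 2\right)^{2} + 4 = - 25 \cdot 4 \left(\frac{2}{3}\right)^{2} + 4 = - 25 \cdot 4 \cdot \frac{4}{9} + 4 = \left(-25\right) \frac{16}{9} + 4 = - \frac{400}{9} + 4 = - \frac{364}{9}$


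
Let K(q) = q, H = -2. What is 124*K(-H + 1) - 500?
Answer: -128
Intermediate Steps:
124*K(-H + 1) - 500 = 124*(-1*(-2) + 1) - 500 = 124*(2 + 1) - 500 = 124*3 - 500 = 372 - 500 = -128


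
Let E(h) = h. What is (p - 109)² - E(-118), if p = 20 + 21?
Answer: 4742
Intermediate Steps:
p = 41
(p - 109)² - E(-118) = (41 - 109)² - 1*(-118) = (-68)² + 118 = 4624 + 118 = 4742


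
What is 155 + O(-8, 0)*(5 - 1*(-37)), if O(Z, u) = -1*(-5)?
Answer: 365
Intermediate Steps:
O(Z, u) = 5
155 + O(-8, 0)*(5 - 1*(-37)) = 155 + 5*(5 - 1*(-37)) = 155 + 5*(5 + 37) = 155 + 5*42 = 155 + 210 = 365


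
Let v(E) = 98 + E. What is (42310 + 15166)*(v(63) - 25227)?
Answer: -1440693416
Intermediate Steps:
(42310 + 15166)*(v(63) - 25227) = (42310 + 15166)*((98 + 63) - 25227) = 57476*(161 - 25227) = 57476*(-25066) = -1440693416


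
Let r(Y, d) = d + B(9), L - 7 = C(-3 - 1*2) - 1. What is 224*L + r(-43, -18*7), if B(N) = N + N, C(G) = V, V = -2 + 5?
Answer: 1908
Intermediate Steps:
V = 3
C(G) = 3
B(N) = 2*N
L = 9 (L = 7 + (3 - 1) = 7 + 2 = 9)
r(Y, d) = 18 + d (r(Y, d) = d + 2*9 = d + 18 = 18 + d)
224*L + r(-43, -18*7) = 224*9 + (18 - 18*7) = 2016 + (18 - 126) = 2016 - 108 = 1908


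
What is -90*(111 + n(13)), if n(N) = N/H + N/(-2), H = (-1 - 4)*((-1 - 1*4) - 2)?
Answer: -66069/7 ≈ -9438.4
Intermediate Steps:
H = 35 (H = -5*((-1 - 4) - 2) = -5*(-5 - 2) = -5*(-7) = 35)
n(N) = -33*N/70 (n(N) = N/35 + N/(-2) = N*(1/35) + N*(-1/2) = N/35 - N/2 = -33*N/70)
-90*(111 + n(13)) = -90*(111 - 33/70*13) = -90*(111 - 429/70) = -90*7341/70 = -66069/7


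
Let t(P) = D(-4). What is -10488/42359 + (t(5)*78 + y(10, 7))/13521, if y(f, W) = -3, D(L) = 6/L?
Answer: -48963776/190912013 ≈ -0.25647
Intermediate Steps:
t(P) = -3/2 (t(P) = 6/(-4) = 6*(-1/4) = -3/2)
-10488/42359 + (t(5)*78 + y(10, 7))/13521 = -10488/42359 + (-3/2*78 - 3)/13521 = -10488*1/42359 + (-117 - 3)*(1/13521) = -10488/42359 - 120*1/13521 = -10488/42359 - 40/4507 = -48963776/190912013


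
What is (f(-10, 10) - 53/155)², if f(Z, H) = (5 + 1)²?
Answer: 30547729/24025 ≈ 1271.5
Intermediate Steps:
f(Z, H) = 36 (f(Z, H) = 6² = 36)
(f(-10, 10) - 53/155)² = (36 - 53/155)² = (5527/155)² = 30547729/24025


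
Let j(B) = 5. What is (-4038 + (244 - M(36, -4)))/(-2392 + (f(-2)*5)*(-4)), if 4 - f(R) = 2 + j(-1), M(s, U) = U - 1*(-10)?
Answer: 950/583 ≈ 1.6295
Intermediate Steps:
M(s, U) = 10 + U (M(s, U) = U + 10 = 10 + U)
f(R) = -3 (f(R) = 4 - (2 + 5) = 4 - 1*7 = 4 - 7 = -3)
(-4038 + (244 - M(36, -4)))/(-2392 + (f(-2)*5)*(-4)) = (-4038 + (244 - (10 - 4)))/(-2392 - 3*5*(-4)) = (-4038 + (244 - 1*6))/(-2392 - 15*(-4)) = (-4038 + (244 - 6))/(-2392 + 60) = (-4038 + 238)/(-2332) = -3800*(-1/2332) = 950/583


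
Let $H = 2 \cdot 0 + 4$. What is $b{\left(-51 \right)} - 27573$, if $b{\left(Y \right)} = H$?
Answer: $-27569$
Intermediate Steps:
$H = 4$ ($H = 0 + 4 = 4$)
$b{\left(Y \right)} = 4$
$b{\left(-51 \right)} - 27573 = 4 - 27573 = -27569$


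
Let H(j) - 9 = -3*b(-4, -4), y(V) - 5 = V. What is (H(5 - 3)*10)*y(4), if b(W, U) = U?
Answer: 1890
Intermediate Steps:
y(V) = 5 + V
H(j) = 21 (H(j) = 9 - 3*(-4) = 9 + 12 = 21)
(H(5 - 3)*10)*y(4) = (21*10)*(5 + 4) = 210*9 = 1890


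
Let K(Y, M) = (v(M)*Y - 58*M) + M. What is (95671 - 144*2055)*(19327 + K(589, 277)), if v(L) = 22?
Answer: -3303307504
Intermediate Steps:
K(Y, M) = -57*M + 22*Y (K(Y, M) = (22*Y - 58*M) + M = (-58*M + 22*Y) + M = -57*M + 22*Y)
(95671 - 144*2055)*(19327 + K(589, 277)) = (95671 - 144*2055)*(19327 + (-57*277 + 22*589)) = (95671 - 295920)*(19327 + (-15789 + 12958)) = -200249*(19327 - 2831) = -200249*16496 = -3303307504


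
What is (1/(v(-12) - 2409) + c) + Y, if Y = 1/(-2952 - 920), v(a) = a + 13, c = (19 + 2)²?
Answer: 513972367/1165472 ≈ 441.00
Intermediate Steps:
c = 441 (c = 21² = 441)
v(a) = 13 + a
Y = -1/3872 (Y = 1/(-3872) = -1/3872 ≈ -0.00025826)
(1/(v(-12) - 2409) + c) + Y = (1/((13 - 12) - 2409) + 441) - 1/3872 = (1/(1 - 2409) + 441) - 1/3872 = (1/(-2408) + 441) - 1/3872 = (-1/2408 + 441) - 1/3872 = 1061927/2408 - 1/3872 = 513972367/1165472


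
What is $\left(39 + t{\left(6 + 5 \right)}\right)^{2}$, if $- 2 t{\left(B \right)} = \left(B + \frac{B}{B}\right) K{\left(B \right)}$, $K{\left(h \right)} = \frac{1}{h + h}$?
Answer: $\frac{181476}{121} \approx 1499.8$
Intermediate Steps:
$K{\left(h \right)} = \frac{1}{2 h}$
$t{\left(B \right)} = - \frac{1 + B}{4 B}$ ($t{\left(B \right)} = - \frac{\left(B + \frac{B}{B}\right) \frac{1}{2 B}}{2} = - \frac{\left(B + 1\right) \frac{1}{2 B}}{2} = - \frac{\left(1 + B\right) \frac{1}{2 B}}{2} = - \frac{\frac{1}{2} \frac{1}{B} \left(1 + B\right)}{2} = - \frac{1 + B}{4 B}$)
$\left(39 + t{\left(6 + 5 \right)}\right)^{2} = \left(39 + \frac{-1 - \left(6 + 5\right)}{4 \left(6 + 5\right)}\right)^{2} = \left(39 + \frac{-1 - 11}{4 \cdot 11}\right)^{2} = \left(39 + \frac{1}{4} \cdot \frac{1}{11} \left(-1 - 11\right)\right)^{2} = \left(39 + \frac{1}{4} \cdot \frac{1}{11} \left(-12\right)\right)^{2} = \left(39 - \frac{3}{11}\right)^{2} = \left(\frac{426}{11}\right)^{2} = \frac{181476}{121}$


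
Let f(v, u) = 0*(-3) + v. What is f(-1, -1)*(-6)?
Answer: 6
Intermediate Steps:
f(v, u) = v (f(v, u) = 0 + v = v)
f(-1, -1)*(-6) = -1*(-6) = 6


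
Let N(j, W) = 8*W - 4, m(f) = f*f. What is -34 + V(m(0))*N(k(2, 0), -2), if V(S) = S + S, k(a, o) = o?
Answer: -34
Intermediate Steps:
m(f) = f²
V(S) = 2*S
N(j, W) = -4 + 8*W
-34 + V(m(0))*N(k(2, 0), -2) = -34 + (2*0²)*(-4 + 8*(-2)) = -34 + (2*0)*(-4 - 16) = -34 + 0*(-20) = -34 + 0 = -34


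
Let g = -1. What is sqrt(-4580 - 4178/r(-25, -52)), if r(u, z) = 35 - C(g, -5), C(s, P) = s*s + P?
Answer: I*sqrt(7129122)/39 ≈ 68.463*I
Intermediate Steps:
C(s, P) = P + s**2 (C(s, P) = s**2 + P = P + s**2)
r(u, z) = 39 (r(u, z) = 35 - (-5 + (-1)**2) = 35 - (-5 + 1) = 35 - 1*(-4) = 35 + 4 = 39)
sqrt(-4580 - 4178/r(-25, -52)) = sqrt(-4580 - 4178/39) = sqrt(-182798/39) = I*sqrt(7129122)/39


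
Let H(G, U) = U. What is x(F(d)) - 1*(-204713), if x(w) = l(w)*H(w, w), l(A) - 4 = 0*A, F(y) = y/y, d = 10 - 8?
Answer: 204717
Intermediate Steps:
d = 2
F(y) = 1
l(A) = 4 (l(A) = 4 + 0*A = 4 + 0 = 4)
x(w) = 4*w
x(F(d)) - 1*(-204713) = 4*1 - 1*(-204713) = 4 + 204713 = 204717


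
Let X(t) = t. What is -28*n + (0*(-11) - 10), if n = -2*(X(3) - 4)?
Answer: -66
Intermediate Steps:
n = 2 (n = -2*(3 - 4) = -2*(-1) = 2)
-28*n + (0*(-11) - 10) = -28*2 + (0*(-11) - 10) = -56 + (0 - 10) = -56 - 10 = -66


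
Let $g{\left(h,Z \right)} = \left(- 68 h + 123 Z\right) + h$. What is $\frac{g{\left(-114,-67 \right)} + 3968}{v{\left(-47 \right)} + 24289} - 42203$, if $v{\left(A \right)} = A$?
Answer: $- \frac{1023081761}{24242} \approx -42203.0$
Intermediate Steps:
$g{\left(h,Z \right)} = - 67 h + 123 Z$
$\frac{g{\left(-114,-67 \right)} + 3968}{v{\left(-47 \right)} + 24289} - 42203 = \frac{\left(\left(-67\right) \left(-114\right) + 123 \left(-67\right)\right) + 3968}{-47 + 24289} - 42203 = \frac{\left(7638 - 8241\right) + 3968}{24242} - 42203 = \left(-603 + 3968\right) \frac{1}{24242} - 42203 = 3365 \cdot \frac{1}{24242} - 42203 = \frac{3365}{24242} - 42203 = - \frac{1023081761}{24242}$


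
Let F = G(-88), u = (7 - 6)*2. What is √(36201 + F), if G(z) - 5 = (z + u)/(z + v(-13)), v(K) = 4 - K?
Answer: 2*√45630138/71 ≈ 190.28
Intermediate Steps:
u = 2 (u = 1*2 = 2)
G(z) = 5 + (2 + z)/(17 + z) (G(z) = 5 + (z + 2)/(z + (4 - 1*(-13))) = 5 + (2 + z)/(z + (4 + 13)) = 5 + (2 + z)/(z + 17) = 5 + (2 + z)/(17 + z))
F = 441/71 (F = 3*(29 + 2*(-88))/(17 - 88) = 3*(29 - 176)/(-71) = 3*(-1/71)*(-147) = 441/71 ≈ 6.2113)
√(36201 + F) = √(36201 + 441/71) = √(2570712/71) = 2*√45630138/71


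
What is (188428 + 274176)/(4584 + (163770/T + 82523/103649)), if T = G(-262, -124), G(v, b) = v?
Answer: 224330210767/1920183973 ≈ 116.83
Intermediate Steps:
T = -262
(188428 + 274176)/(4584 + (163770/T + 82523/103649)) = (188428 + 274176)/(4584 + (163770/(-262) + 82523/103649)) = 462604/(4584 + (163770*(-1/262) + 82523*(1/103649))) = 462604/(4584 + (-81885/131 + 11789/14807)) = 462604/(4584 - 1210926836/1939717) = 462604/(7680735892/1939717) = 462604*(1939717/7680735892) = 224330210767/1920183973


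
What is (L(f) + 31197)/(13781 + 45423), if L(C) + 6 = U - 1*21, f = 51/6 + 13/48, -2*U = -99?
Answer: 62439/118408 ≈ 0.52732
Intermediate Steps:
U = 99/2 (U = -½*(-99) = 99/2 ≈ 49.500)
f = 421/48 (f = 51*(⅙) + 13*(1/48) = 17/2 + 13/48 = 421/48 ≈ 8.7708)
L(C) = 45/2 (L(C) = -6 + (99/2 - 1*21) = -6 + (99/2 - 21) = -6 + 57/2 = 45/2)
(L(f) + 31197)/(13781 + 45423) = (45/2 + 31197)/(13781 + 45423) = (62439/2)/59204 = (62439/2)*(1/59204) = 62439/118408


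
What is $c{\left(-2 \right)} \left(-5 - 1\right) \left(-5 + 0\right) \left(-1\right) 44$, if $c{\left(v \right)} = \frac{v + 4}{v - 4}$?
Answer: $440$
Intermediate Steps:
$c{\left(v \right)} = \frac{4 + v}{-4 + v}$
$c{\left(-2 \right)} \left(-5 - 1\right) \left(-5 + 0\right) \left(-1\right) 44 = \frac{4 - 2}{-4 - 2} \left(-5 - 1\right) \left(-5 + 0\right) \left(-1\right) 44 = \frac{1}{-6} \cdot 2 \left(- 6 \left(\left(-5\right) \left(-1\right)\right)\right) 44 = \left(- \frac{1}{6}\right) 2 \left(\left(-6\right) 5\right) 44 = \left(- \frac{1}{3}\right) \left(-30\right) 44 = 10 \cdot 44 = 440$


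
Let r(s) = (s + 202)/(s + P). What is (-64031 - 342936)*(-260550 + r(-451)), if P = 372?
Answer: 8376683561367/79 ≈ 1.0603e+11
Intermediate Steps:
r(s) = (202 + s)/(372 + s) (r(s) = (s + 202)/(s + 372) = (202 + s)/(372 + s))
(-64031 - 342936)*(-260550 + r(-451)) = (-64031 - 342936)*(-260550 + (202 - 451)/(372 - 451)) = -406967*(-260550 - 249/(-79)) = -406967*(-260550 - 1/79*(-249)) = -406967*(-260550 + 249/79) = -406967*(-20583201/79) = 8376683561367/79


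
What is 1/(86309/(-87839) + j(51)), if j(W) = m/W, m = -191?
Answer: -263517/1245824 ≈ -0.21152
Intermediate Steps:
j(W) = -191/W
1/(86309/(-87839) + j(51)) = 1/(86309/(-87839) - 191/51) = 1/(86309*(-1/87839) - 191*1/51) = 1/(-5077/5167 - 191/51) = 1/(-1245824/263517) = -263517/1245824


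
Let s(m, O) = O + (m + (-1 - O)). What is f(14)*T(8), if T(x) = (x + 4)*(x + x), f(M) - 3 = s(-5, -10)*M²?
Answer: -225216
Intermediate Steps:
s(m, O) = -1 + m (s(m, O) = O + (-1 + m - O) = -1 + m)
f(M) = 3 - 6*M² (f(M) = 3 + (-1 - 5)*M² = 3 - 6*M²)
T(x) = 2*x*(4 + x) (T(x) = (4 + x)*(2*x) = 2*x*(4 + x))
f(14)*T(8) = (3 - 6*14²)*(2*8*(4 + 8)) = (3 - 6*196)*(2*8*12) = (3 - 1176)*192 = -1173*192 = -225216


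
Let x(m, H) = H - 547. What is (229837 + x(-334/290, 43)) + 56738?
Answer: 286071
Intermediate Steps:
x(m, H) = -547 + H
(229837 + x(-334/290, 43)) + 56738 = (229837 + (-547 + 43)) + 56738 = (229837 - 504) + 56738 = 229333 + 56738 = 286071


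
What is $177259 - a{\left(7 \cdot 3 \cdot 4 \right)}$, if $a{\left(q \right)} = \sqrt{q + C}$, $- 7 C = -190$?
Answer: $177259 - \frac{\sqrt{5446}}{7} \approx 1.7725 \cdot 10^{5}$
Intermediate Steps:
$C = \frac{190}{7}$ ($C = \left(- \frac{1}{7}\right) \left(-190\right) = \frac{190}{7} \approx 27.143$)
$a{\left(q \right)} = \sqrt{\frac{190}{7} + q}$ ($a{\left(q \right)} = \sqrt{q + \frac{190}{7}} = \sqrt{\frac{190}{7} + q}$)
$177259 - a{\left(7 \cdot 3 \cdot 4 \right)} = 177259 - \frac{\sqrt{1330 + 49 \cdot 7 \cdot 3 \cdot 4}}{7} = 177259 - \frac{\sqrt{1330 + 49 \cdot 21 \cdot 4}}{7} = 177259 - \frac{\sqrt{1330 + 49 \cdot 84}}{7} = 177259 - \frac{\sqrt{1330 + 4116}}{7} = 177259 - \frac{\sqrt{5446}}{7}$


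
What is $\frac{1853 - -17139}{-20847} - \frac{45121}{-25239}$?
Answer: $\frac{153766133}{175385811} \approx 0.87673$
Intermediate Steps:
$\frac{1853 - -17139}{-20847} - \frac{45121}{-25239} = \left(1853 + 17139\right) \left(- \frac{1}{20847}\right) - - \frac{45121}{25239} = 18992 \left(- \frac{1}{20847}\right) + \frac{45121}{25239} = - \frac{18992}{20847} + \frac{45121}{25239} = \frac{153766133}{175385811}$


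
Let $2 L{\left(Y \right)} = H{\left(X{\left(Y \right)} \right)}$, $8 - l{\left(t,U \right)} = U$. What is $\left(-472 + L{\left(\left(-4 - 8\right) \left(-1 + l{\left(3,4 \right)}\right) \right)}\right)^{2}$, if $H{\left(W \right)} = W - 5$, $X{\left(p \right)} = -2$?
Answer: $\frac{904401}{4} \approx 2.261 \cdot 10^{5}$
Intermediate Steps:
$l{\left(t,U \right)} = 8 - U$
$H{\left(W \right)} = -5 + W$
$L{\left(Y \right)} = - \frac{7}{2}$ ($L{\left(Y \right)} = \frac{-5 - 2}{2} = \frac{1}{2} \left(-7\right) = - \frac{7}{2}$)
$\left(-472 + L{\left(\left(-4 - 8\right) \left(-1 + l{\left(3,4 \right)}\right) \right)}\right)^{2} = \left(-472 - \frac{7}{2}\right)^{2} = \left(- \frac{951}{2}\right)^{2} = \frac{904401}{4}$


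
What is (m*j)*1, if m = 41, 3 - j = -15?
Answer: 738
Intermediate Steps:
j = 18 (j = 3 - 1*(-15) = 3 + 15 = 18)
(m*j)*1 = (41*18)*1 = 738*1 = 738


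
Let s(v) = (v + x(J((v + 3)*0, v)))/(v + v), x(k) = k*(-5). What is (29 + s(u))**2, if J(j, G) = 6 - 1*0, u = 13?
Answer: 543169/676 ≈ 803.50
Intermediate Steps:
J(j, G) = 6 (J(j, G) = 6 + 0 = 6)
x(k) = -5*k
s(v) = (-30 + v)/(2*v) (s(v) = (v - 5*6)/(v + v) = (v - 30)/((2*v)) = (-30 + v)*(1/(2*v)) = (-30 + v)/(2*v))
(29 + s(u))**2 = (29 + (1/2)*(-30 + 13)/13)**2 = (29 + (1/2)*(1/13)*(-17))**2 = (29 - 17/26)**2 = (737/26)**2 = 543169/676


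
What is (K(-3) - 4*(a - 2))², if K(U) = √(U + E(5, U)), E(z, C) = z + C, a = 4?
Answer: (8 - I)² ≈ 63.0 - 16.0*I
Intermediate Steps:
E(z, C) = C + z
K(U) = √(5 + 2*U) (K(U) = √(U + (U + 5)) = √(U + (5 + U)) = √(5 + 2*U))
(K(-3) - 4*(a - 2))² = (√(5 + 2*(-3)) - 4*(4 - 2))² = (√(5 - 6) - 4*2)² = (√(-1) - 8)² = (I - 8)² = (-8 + I)²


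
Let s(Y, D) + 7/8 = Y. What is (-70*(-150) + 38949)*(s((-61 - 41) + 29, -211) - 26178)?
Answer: -10385031735/8 ≈ -1.2981e+9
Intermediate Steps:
s(Y, D) = -7/8 + Y
(-70*(-150) + 38949)*(s((-61 - 41) + 29, -211) - 26178) = (-70*(-150) + 38949)*((-7/8 + ((-61 - 41) + 29)) - 26178) = (10500 + 38949)*((-7/8 + (-102 + 29)) - 26178) = 49449*((-7/8 - 73) - 26178) = 49449*(-591/8 - 26178) = 49449*(-210015/8) = -10385031735/8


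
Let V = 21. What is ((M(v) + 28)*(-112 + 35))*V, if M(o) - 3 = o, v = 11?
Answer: -67914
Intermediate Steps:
M(o) = 3 + o
((M(v) + 28)*(-112 + 35))*V = (((3 + 11) + 28)*(-112 + 35))*21 = ((14 + 28)*(-77))*21 = (42*(-77))*21 = -3234*21 = -67914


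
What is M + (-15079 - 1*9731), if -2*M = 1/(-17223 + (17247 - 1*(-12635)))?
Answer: -628139581/25318 ≈ -24810.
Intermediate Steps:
M = -1/25318 (M = -1/(2*(-17223 + (17247 - 1*(-12635)))) = -1/(2*(-17223 + (17247 + 12635))) = -1/(2*(-17223 + 29882)) = -½/12659 = -½*1/12659 = -1/25318 ≈ -3.9498e-5)
M + (-15079 - 1*9731) = -1/25318 + (-15079 - 1*9731) = -1/25318 + (-15079 - 9731) = -1/25318 - 24810 = -628139581/25318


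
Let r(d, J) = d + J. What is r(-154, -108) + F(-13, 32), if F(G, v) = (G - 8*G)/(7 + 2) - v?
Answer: -2555/9 ≈ -283.89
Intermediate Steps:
r(d, J) = J + d
F(G, v) = -v - 7*G/9 (F(G, v) = -7*G/9 - v = -v - 7*G/9)
r(-154, -108) + F(-13, 32) = (-108 - 154) + (-1*32 - 7/9*(-13)) = -262 + (-32 + 91/9) = -262 - 197/9 = -2555/9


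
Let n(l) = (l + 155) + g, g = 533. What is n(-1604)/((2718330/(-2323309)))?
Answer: 1064075522/1359165 ≈ 782.89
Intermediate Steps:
n(l) = 688 + l (n(l) = (l + 155) + 533 = (155 + l) + 533 = 688 + l)
n(-1604)/((2718330/(-2323309))) = (688 - 1604)/((2718330/(-2323309))) = -916/(2718330*(-1/2323309)) = -916/(-2718330/2323309) = -916*(-2323309/2718330) = 1064075522/1359165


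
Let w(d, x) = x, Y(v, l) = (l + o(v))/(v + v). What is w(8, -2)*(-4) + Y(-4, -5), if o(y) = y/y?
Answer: 17/2 ≈ 8.5000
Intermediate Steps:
o(y) = 1
Y(v, l) = (1 + l)/(2*v) (Y(v, l) = (l + 1)/(v + v) = (1 + l)/((2*v)) = (1 + l)*(1/(2*v)) = (1 + l)/(2*v))
w(8, -2)*(-4) + Y(-4, -5) = -2*(-4) + (½)*(1 - 5)/(-4) = 8 + (½)*(-¼)*(-4) = 8 + ½ = 17/2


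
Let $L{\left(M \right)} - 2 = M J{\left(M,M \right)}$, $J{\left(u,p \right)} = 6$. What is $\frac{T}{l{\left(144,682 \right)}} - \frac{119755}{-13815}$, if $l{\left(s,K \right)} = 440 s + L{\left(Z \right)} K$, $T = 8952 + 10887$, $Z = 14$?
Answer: $\frac{2977124569}{337119156} \approx 8.8311$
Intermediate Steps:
$T = 19839$
$L{\left(M \right)} = 2 + 6 M$ ($L{\left(M \right)} = 2 + M 6 = 2 + 6 M$)
$l{\left(s,K \right)} = 86 K + 440 s$ ($l{\left(s,K \right)} = 440 s + \left(2 + 6 \cdot 14\right) K = 440 s + \left(2 + 84\right) K = 440 s + 86 K = 86 K + 440 s$)
$\frac{T}{l{\left(144,682 \right)}} - \frac{119755}{-13815} = \frac{19839}{86 \cdot 682 + 440 \cdot 144} - \frac{119755}{-13815} = \frac{19839}{58652 + 63360} - - \frac{23951}{2763} = \frac{19839}{122012} + \frac{23951}{2763} = \frac{2977124569}{337119156}$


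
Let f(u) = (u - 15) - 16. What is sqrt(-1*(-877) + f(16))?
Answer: sqrt(862) ≈ 29.360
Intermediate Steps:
f(u) = -31 + u (f(u) = (-15 + u) - 16 = -31 + u)
sqrt(-1*(-877) + f(16)) = sqrt(-1*(-877) + (-31 + 16)) = sqrt(877 - 15) = sqrt(862)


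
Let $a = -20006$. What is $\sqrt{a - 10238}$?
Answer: $2 i \sqrt{7561} \approx 173.91 i$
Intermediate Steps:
$\sqrt{a - 10238} = \sqrt{-20006 - 10238} = \sqrt{-30244} = 2 i \sqrt{7561}$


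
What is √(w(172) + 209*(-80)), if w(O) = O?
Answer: 2*I*√4137 ≈ 128.64*I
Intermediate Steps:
√(w(172) + 209*(-80)) = √(172 + 209*(-80)) = √(172 - 16720) = √(-16548) = 2*I*√4137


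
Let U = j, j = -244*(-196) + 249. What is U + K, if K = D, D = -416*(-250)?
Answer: 152073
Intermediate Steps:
j = 48073 (j = 47824 + 249 = 48073)
U = 48073
D = 104000
K = 104000
U + K = 48073 + 104000 = 152073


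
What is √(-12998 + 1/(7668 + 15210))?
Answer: I*√755910073706/7626 ≈ 114.01*I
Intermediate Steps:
√(-12998 + 1/(7668 + 15210)) = √(-12998 + 1/22878) = √(-297368243/22878) = I*√755910073706/7626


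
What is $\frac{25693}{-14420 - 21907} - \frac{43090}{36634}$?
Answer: $- \frac{1253283896}{665401659} \approx -1.8835$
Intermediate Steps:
$\frac{25693}{-14420 - 21907} - \frac{43090}{36634} = \frac{25693}{-14420 - 21907} - \frac{21545}{18317} = \frac{25693}{-36327} - \frac{21545}{18317} = 25693 \left(- \frac{1}{36327}\right) - \frac{21545}{18317} = - \frac{25693}{36327} - \frac{21545}{18317} = - \frac{1253283896}{665401659}$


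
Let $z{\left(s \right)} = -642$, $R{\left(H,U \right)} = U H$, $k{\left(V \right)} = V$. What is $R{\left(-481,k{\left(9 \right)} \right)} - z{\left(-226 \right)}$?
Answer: $-3687$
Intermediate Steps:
$R{\left(H,U \right)} = H U$
$R{\left(-481,k{\left(9 \right)} \right)} - z{\left(-226 \right)} = \left(-481\right) 9 - -642 = -4329 + 642 = -3687$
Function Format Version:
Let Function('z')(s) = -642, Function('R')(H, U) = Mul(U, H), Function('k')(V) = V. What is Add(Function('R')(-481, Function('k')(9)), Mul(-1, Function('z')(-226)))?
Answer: -3687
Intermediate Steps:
Function('R')(H, U) = Mul(H, U)
Add(Function('R')(-481, Function('k')(9)), Mul(-1, Function('z')(-226))) = Add(Mul(-481, 9), Mul(-1, -642)) = Add(-4329, 642) = -3687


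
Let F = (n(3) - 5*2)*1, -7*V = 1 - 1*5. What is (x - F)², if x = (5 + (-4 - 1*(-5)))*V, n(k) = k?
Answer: 5329/49 ≈ 108.76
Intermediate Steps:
V = 4/7 (V = -(1 - 1*5)/7 = -(1 - 5)/7 = -⅐*(-4) = 4/7 ≈ 0.57143)
F = -7 (F = (3 - 5*2)*1 = (3 - 10)*1 = -7*1 = -7)
x = 24/7 (x = (5 + (-4 - 1*(-5)))*(4/7) = (5 + (-4 + 5))*(4/7) = (5 + 1)*(4/7) = 6*(4/7) = 24/7 ≈ 3.4286)
(x - F)² = (24/7 - 1*(-7))² = (24/7 + 7)² = (73/7)² = 5329/49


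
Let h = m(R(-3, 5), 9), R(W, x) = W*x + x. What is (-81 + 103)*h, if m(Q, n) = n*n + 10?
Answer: 2002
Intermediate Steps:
R(W, x) = x + W*x
m(Q, n) = 10 + n² (m(Q, n) = n² + 10 = 10 + n²)
h = 91 (h = 10 + 9² = 10 + 81 = 91)
(-81 + 103)*h = (-81 + 103)*91 = 22*91 = 2002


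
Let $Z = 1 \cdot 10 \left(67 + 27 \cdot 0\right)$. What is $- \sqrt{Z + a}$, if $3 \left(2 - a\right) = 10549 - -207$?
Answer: $- \frac{2 i \sqrt{6555}}{3} \approx - 53.975 i$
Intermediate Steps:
$Z = 670$ ($Z = 10 \left(67 + 0\right) = 10 \cdot 67 = 670$)
$a = - \frac{10750}{3}$ ($a = 2 - \frac{10549 - -207}{3} = 2 - \frac{10549 + 207}{3} = 2 - \frac{10756}{3} = - \frac{10750}{3} \approx -3583.3$)
$- \sqrt{Z + a} = - \sqrt{670 - \frac{10750}{3}} = - \sqrt{- \frac{8740}{3}} = - \frac{2 i \sqrt{6555}}{3}$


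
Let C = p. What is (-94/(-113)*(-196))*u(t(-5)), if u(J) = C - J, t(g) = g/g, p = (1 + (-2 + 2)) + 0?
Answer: 0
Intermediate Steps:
p = 1 (p = (1 + 0) + 0 = 1 + 0 = 1)
t(g) = 1
C = 1
u(J) = 1 - J
(-94/(-113)*(-196))*u(t(-5)) = (-94/(-113)*(-196))*(1 - 1*1) = (-94*(-1/113)*(-196))*(1 - 1) = ((94/113)*(-196))*0 = -18424/113*0 = 0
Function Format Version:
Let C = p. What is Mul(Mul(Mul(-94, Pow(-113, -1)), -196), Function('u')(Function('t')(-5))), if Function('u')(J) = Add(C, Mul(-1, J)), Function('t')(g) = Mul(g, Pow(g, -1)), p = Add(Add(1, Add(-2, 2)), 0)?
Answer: 0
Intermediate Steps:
p = 1 (p = Add(Add(1, 0), 0) = Add(1, 0) = 1)
Function('t')(g) = 1
C = 1
Function('u')(J) = Add(1, Mul(-1, J))
Mul(Mul(Mul(-94, Pow(-113, -1)), -196), Function('u')(Function('t')(-5))) = Mul(Mul(Mul(-94, Pow(-113, -1)), -196), Add(1, Mul(-1, 1))) = Mul(Mul(Mul(-94, Rational(-1, 113)), -196), Add(1, -1)) = Mul(Mul(Rational(94, 113), -196), 0) = Mul(Rational(-18424, 113), 0) = 0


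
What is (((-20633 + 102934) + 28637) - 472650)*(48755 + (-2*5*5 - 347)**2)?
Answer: -74644335168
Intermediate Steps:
(((-20633 + 102934) + 28637) - 472650)*(48755 + (-2*5*5 - 347)**2) = ((82301 + 28637) - 472650)*(48755 + (-10*5 - 347)**2) = (110938 - 472650)*(48755 + (-50 - 347)**2) = -361712*(48755 + (-397)**2) = -361712*(48755 + 157609) = -361712*206364 = -74644335168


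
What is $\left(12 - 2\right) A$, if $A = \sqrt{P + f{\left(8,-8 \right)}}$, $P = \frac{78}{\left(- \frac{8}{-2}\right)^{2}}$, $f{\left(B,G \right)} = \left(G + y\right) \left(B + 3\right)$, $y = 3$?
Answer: $\frac{5 i \sqrt{802}}{2} \approx 70.799 i$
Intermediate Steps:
$f{\left(B,G \right)} = \left(3 + B\right) \left(3 + G\right)$ ($f{\left(B,G \right)} = \left(G + 3\right) \left(B + 3\right) = \left(3 + G\right) \left(3 + B\right) = \left(3 + B\right) \left(3 + G\right)$)
$P = \frac{39}{8}$ ($P = \frac{78}{\left(\left(-8\right) \left(- \frac{1}{2}\right)\right)^{2}} = \frac{78}{4^{2}} = \frac{78}{16} = 78 \cdot \frac{1}{16} = \frac{39}{8} \approx 4.875$)
$A = \frac{i \sqrt{802}}{4}$ ($A = \sqrt{\frac{39}{8} + \left(9 + 3 \cdot 8 + 3 \left(-8\right) + 8 \left(-8\right)\right)} = \sqrt{\frac{39}{8} + \left(9 + 24 - 24 - 64\right)} = \sqrt{\frac{39}{8} - 55} = \sqrt{- \frac{401}{8}} = \frac{i \sqrt{802}}{4} \approx 7.0799 i$)
$\left(12 - 2\right) A = \left(12 - 2\right) \frac{i \sqrt{802}}{4} = 10 \frac{i \sqrt{802}}{4} = \frac{5 i \sqrt{802}}{2}$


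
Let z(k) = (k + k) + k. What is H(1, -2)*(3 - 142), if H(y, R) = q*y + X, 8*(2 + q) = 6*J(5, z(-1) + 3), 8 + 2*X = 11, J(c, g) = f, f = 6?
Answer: -556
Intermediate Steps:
z(k) = 3*k (z(k) = 2*k + k = 3*k)
J(c, g) = 6
X = 3/2 (X = -4 + (½)*11 = -4 + 11/2 = 3/2 ≈ 1.5000)
q = 5/2 (q = -2 + (6*6)/8 = -2 + (⅛)*36 = -2 + 9/2 = 5/2 ≈ 2.5000)
H(y, R) = 3/2 + 5*y/2 (H(y, R) = 5*y/2 + 3/2 = 3/2 + 5*y/2)
H(1, -2)*(3 - 142) = (3/2 + (5/2)*1)*(3 - 142) = (3/2 + 5/2)*(-139) = 4*(-139) = -556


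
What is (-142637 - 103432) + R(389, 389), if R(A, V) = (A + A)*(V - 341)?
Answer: -208725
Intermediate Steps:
R(A, V) = 2*A*(-341 + V) (R(A, V) = (2*A)*(-341 + V) = 2*A*(-341 + V))
(-142637 - 103432) + R(389, 389) = (-142637 - 103432) + 2*389*(-341 + 389) = -246069 + 2*389*48 = -246069 + 37344 = -208725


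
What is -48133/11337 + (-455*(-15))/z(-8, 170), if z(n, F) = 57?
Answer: 24877148/215403 ≈ 115.49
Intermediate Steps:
-48133/11337 + (-455*(-15))/z(-8, 170) = -48133/11337 - 455*(-15)/57 = -48133*1/11337 + 6825*(1/57) = -48133/11337 + 2275/19 = 24877148/215403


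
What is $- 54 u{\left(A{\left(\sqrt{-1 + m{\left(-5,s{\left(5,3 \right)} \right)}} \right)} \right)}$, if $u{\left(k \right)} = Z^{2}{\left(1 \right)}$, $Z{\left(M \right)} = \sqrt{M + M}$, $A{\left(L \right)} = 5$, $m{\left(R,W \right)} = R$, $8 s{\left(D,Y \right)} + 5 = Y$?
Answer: $-108$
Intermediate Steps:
$s{\left(D,Y \right)} = - \frac{5}{8} + \frac{Y}{8}$
$Z{\left(M \right)} = \sqrt{2} \sqrt{M}$ ($Z{\left(M \right)} = \sqrt{2 M} = \sqrt{2} \sqrt{M}$)
$u{\left(k \right)} = 2$ ($u{\left(k \right)} = \left(\sqrt{2} \sqrt{1}\right)^{2} = \left(\sqrt{2} \cdot 1\right)^{2} = \left(\sqrt{2}\right)^{2} = 2$)
$- 54 u{\left(A{\left(\sqrt{-1 + m{\left(-5,s{\left(5,3 \right)} \right)}} \right)} \right)} = \left(-54\right) 2 = -108$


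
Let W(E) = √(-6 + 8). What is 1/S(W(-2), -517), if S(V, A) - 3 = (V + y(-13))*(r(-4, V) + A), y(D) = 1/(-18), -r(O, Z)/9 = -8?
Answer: -8982/128071199 - 144180*√2/128071199 ≈ -0.0016622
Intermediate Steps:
r(O, Z) = 72 (r(O, Z) = -9*(-8) = 72)
y(D) = -1/18
W(E) = √2
S(V, A) = 3 + (72 + A)*(-1/18 + V) (S(V, A) = 3 + (V - 1/18)*(72 + A) = 3 + (-1/18 + V)*(72 + A) = 3 + (72 + A)*(-1/18 + V))
1/S(W(-2), -517) = 1/(-1 + 72*√2 - 1/18*(-517) - 517*√2) = 1/(-1 + 72*√2 + 517/18 - 517*√2) = 1/(499/18 - 445*√2)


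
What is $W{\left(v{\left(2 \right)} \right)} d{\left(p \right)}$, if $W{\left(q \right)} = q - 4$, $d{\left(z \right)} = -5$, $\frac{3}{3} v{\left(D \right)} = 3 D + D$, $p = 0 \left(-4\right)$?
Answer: $-20$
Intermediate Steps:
$p = 0$
$v{\left(D \right)} = 4 D$ ($v{\left(D \right)} = 3 D + D = 4 D$)
$W{\left(q \right)} = -4 + q$ ($W{\left(q \right)} = q - 4 = -4 + q$)
$W{\left(v{\left(2 \right)} \right)} d{\left(p \right)} = \left(-4 + 4 \cdot 2\right) \left(-5\right) = \left(-4 + 8\right) \left(-5\right) = 4 \left(-5\right) = -20$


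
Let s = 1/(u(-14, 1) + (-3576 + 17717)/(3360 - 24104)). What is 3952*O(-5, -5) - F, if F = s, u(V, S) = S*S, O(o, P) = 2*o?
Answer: -260971304/6603 ≈ -39523.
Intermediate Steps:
u(V, S) = S**2
s = 20744/6603 (s = 1/(1**2 + (-3576 + 17717)/(3360 - 24104)) = 1/(1 + 14141/(-20744)) = 1/(1 + 14141*(-1/20744)) = 1/(1 - 14141/20744) = 1/(6603/20744) = 20744/6603 ≈ 3.1416)
F = 20744/6603 ≈ 3.1416
3952*O(-5, -5) - F = 3952*(2*(-5)) - 1*20744/6603 = 3952*(-10) - 20744/6603 = -39520 - 20744/6603 = -260971304/6603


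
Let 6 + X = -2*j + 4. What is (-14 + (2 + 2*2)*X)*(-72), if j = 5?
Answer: 6192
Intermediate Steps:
X = -12 (X = -6 + (-2*5 + 4) = -6 + (-10 + 4) = -6 - 6 = -12)
(-14 + (2 + 2*2)*X)*(-72) = (-14 + (2 + 2*2)*(-12))*(-72) = (-14 + (2 + 4)*(-12))*(-72) = (-14 + 6*(-12))*(-72) = (-14 - 72)*(-72) = -86*(-72) = 6192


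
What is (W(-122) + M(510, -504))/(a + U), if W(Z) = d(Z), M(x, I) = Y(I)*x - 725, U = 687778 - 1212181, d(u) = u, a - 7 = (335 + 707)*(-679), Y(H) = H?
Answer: 257887/1231914 ≈ 0.20934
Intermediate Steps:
a = -707511 (a = 7 + (335 + 707)*(-679) = 7 + 1042*(-679) = 7 - 707518 = -707511)
U = -524403
M(x, I) = -725 + I*x (M(x, I) = I*x - 725 = -725 + I*x)
W(Z) = Z
(W(-122) + M(510, -504))/(a + U) = (-122 + (-725 - 504*510))/(-707511 - 524403) = (-122 + (-725 - 257040))/(-1231914) = (-122 - 257765)*(-1/1231914) = -257887*(-1/1231914) = 257887/1231914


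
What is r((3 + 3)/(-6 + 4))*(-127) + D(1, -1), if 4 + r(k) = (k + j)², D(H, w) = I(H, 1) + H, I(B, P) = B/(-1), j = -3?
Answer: -4064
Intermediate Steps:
I(B, P) = -B (I(B, P) = B*(-1) = -B)
D(H, w) = 0 (D(H, w) = -H + H = 0)
r(k) = -4 + (-3 + k)² (r(k) = -4 + (k - 3)² = -4 + (-3 + k)²)
r((3 + 3)/(-6 + 4))*(-127) + D(1, -1) = (-4 + (-3 + (3 + 3)/(-6 + 4))²)*(-127) + 0 = (-4 + (-3 + 6/(-2))²)*(-127) + 0 = (-4 + (-3 + 6*(-½))²)*(-127) + 0 = (-4 + (-3 - 3)²)*(-127) + 0 = (-4 + (-6)²)*(-127) + 0 = (-4 + 36)*(-127) + 0 = 32*(-127) + 0 = -4064 + 0 = -4064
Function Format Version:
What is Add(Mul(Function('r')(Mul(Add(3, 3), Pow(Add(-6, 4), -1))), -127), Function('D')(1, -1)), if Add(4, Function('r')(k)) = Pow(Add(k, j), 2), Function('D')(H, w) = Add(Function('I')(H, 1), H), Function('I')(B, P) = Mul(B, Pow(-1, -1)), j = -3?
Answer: -4064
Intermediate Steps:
Function('I')(B, P) = Mul(-1, B) (Function('I')(B, P) = Mul(B, -1) = Mul(-1, B))
Function('D')(H, w) = 0 (Function('D')(H, w) = Add(Mul(-1, H), H) = 0)
Function('r')(k) = Add(-4, Pow(Add(-3, k), 2)) (Function('r')(k) = Add(-4, Pow(Add(k, -3), 2)) = Add(-4, Pow(Add(-3, k), 2)))
Add(Mul(Function('r')(Mul(Add(3, 3), Pow(Add(-6, 4), -1))), -127), Function('D')(1, -1)) = Add(Mul(Add(-4, Pow(Add(-3, Mul(Add(3, 3), Pow(Add(-6, 4), -1))), 2)), -127), 0) = Add(Mul(Add(-4, Pow(Add(-3, Mul(6, Pow(-2, -1))), 2)), -127), 0) = Add(Mul(Add(-4, Pow(Add(-3, Mul(6, Rational(-1, 2))), 2)), -127), 0) = Add(Mul(Add(-4, Pow(Add(-3, -3), 2)), -127), 0) = Add(Mul(Add(-4, Pow(-6, 2)), -127), 0) = Add(Mul(Add(-4, 36), -127), 0) = Add(Mul(32, -127), 0) = Add(-4064, 0) = -4064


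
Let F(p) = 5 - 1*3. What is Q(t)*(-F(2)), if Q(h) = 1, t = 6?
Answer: -2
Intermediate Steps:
F(p) = 2 (F(p) = 5 - 3 = 2)
Q(t)*(-F(2)) = 1*(-1*2) = 1*(-2) = -2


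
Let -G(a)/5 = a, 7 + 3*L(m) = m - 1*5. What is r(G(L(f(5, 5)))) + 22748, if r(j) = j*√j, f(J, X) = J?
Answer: 22748 + 35*√105/9 ≈ 22788.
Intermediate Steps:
L(m) = -4 + m/3 (L(m) = -7/3 + (m - 1*5)/3 = -7/3 + (m - 5)/3 = -7/3 + (-5 + m)/3 = -7/3 + (-5/3 + m/3) = -4 + m/3)
G(a) = -5*a
r(j) = j^(3/2)
r(G(L(f(5, 5)))) + 22748 = (-5*(-4 + (⅓)*5))^(3/2) + 22748 = (-5*(-4 + 5/3))^(3/2) + 22748 = (-5*(-7/3))^(3/2) + 22748 = (35/3)^(3/2) + 22748 = 35*√105/9 + 22748 = 22748 + 35*√105/9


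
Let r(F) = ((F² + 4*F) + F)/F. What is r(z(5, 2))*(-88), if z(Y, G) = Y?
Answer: -880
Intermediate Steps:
r(F) = (F² + 5*F)/F
r(z(5, 2))*(-88) = (5 + 5)*(-88) = 10*(-88) = -880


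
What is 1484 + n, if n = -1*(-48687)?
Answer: 50171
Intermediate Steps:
n = 48687
1484 + n = 1484 + 48687 = 50171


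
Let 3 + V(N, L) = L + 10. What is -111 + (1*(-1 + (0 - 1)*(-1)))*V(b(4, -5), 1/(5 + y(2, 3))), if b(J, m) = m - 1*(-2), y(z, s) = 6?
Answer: -111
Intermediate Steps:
b(J, m) = 2 + m (b(J, m) = m + 2 = 2 + m)
V(N, L) = 7 + L (V(N, L) = -3 + (L + 10) = -3 + (10 + L) = 7 + L)
-111 + (1*(-1 + (0 - 1)*(-1)))*V(b(4, -5), 1/(5 + y(2, 3))) = -111 + (1*(-1 + (0 - 1)*(-1)))*(7 + 1/(5 + 6)) = -111 + (1*(-1 - 1*(-1)))*(7 + 1/11) = -111 + (1*(-1 + 1))*(7 + 1/11) = -111 + (1*0)*(78/11) = -111 + 0*(78/11) = -111 + 0 = -111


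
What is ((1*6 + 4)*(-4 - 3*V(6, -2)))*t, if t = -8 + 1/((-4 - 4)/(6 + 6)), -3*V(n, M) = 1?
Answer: 285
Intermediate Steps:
V(n, M) = -⅓ (V(n, M) = -⅓*1 = -⅓)
t = -19/2 (t = -8 + 1/(-8/12) = -8 + 1/(-8*1/12) = -8 + 1/(-⅔) = -8 - 3/2 = -19/2 ≈ -9.5000)
((1*6 + 4)*(-4 - 3*V(6, -2)))*t = ((1*6 + 4)*(-4 - 3*(-⅓)))*(-19/2) = ((6 + 4)*(-4 + 1))*(-19/2) = (10*(-3))*(-19/2) = -30*(-19/2) = 285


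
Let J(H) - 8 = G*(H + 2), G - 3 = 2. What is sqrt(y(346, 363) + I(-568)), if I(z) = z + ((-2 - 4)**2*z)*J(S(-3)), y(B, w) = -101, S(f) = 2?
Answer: I*sqrt(573213) ≈ 757.11*I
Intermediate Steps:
G = 5 (G = 3 + 2 = 5)
J(H) = 18 + 5*H (J(H) = 8 + 5*(H + 2) = 8 + 5*(2 + H) = 8 + (10 + 5*H) = 18 + 5*H)
I(z) = 1009*z (I(z) = z + ((-2 - 4)**2*z)*(18 + 5*2) = z + ((-6)**2*z)*(18 + 10) = z + (36*z)*28 = z + 1008*z = 1009*z)
sqrt(y(346, 363) + I(-568)) = sqrt(-101 + 1009*(-568)) = sqrt(-101 - 573112) = sqrt(-573213) = I*sqrt(573213)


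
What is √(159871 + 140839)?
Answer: √300710 ≈ 548.37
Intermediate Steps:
√(159871 + 140839) = √300710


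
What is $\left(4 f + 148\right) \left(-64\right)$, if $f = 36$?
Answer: $-18688$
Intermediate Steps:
$\left(4 f + 148\right) \left(-64\right) = \left(4 \cdot 36 + 148\right) \left(-64\right) = \left(144 + 148\right) \left(-64\right) = 292 \left(-64\right) = -18688$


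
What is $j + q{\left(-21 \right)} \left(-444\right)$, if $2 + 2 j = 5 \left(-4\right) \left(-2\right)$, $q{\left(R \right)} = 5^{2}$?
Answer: $-11081$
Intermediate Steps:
$q{\left(R \right)} = 25$
$j = 19$ ($j = -1 + \frac{5 \left(-4\right) \left(-2\right)}{2} = -1 + \frac{\left(-20\right) \left(-2\right)}{2} = -1 + \frac{1}{2} \cdot 40 = -1 + 20 = 19$)
$j + q{\left(-21 \right)} \left(-444\right) = 19 + 25 \left(-444\right) = 19 - 11100 = -11081$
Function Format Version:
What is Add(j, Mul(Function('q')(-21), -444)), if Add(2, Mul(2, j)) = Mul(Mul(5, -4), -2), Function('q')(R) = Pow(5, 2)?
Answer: -11081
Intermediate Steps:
Function('q')(R) = 25
j = 19 (j = Add(-1, Mul(Rational(1, 2), Mul(Mul(5, -4), -2))) = Add(-1, Mul(Rational(1, 2), Mul(-20, -2))) = Add(-1, Mul(Rational(1, 2), 40)) = Add(-1, 20) = 19)
Add(j, Mul(Function('q')(-21), -444)) = Add(19, Mul(25, -444)) = Add(19, -11100) = -11081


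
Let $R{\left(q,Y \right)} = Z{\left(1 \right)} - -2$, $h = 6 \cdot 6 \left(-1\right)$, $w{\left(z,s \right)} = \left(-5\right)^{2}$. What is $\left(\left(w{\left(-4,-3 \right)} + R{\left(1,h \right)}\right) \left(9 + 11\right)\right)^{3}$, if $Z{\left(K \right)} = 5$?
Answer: $262144000$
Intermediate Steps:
$w{\left(z,s \right)} = 25$
$h = -36$ ($h = 36 \left(-1\right) = -36$)
$R{\left(q,Y \right)} = 7$ ($R{\left(q,Y \right)} = 5 - -2 = 5 + 2 = 7$)
$\left(\left(w{\left(-4,-3 \right)} + R{\left(1,h \right)}\right) \left(9 + 11\right)\right)^{3} = \left(\left(25 + 7\right) \left(9 + 11\right)\right)^{3} = \left(32 \cdot 20\right)^{3} = 640^{3} = 262144000$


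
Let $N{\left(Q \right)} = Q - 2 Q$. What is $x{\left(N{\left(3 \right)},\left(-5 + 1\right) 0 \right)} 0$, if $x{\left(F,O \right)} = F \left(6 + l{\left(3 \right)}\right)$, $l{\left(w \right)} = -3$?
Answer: $0$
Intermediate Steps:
$N{\left(Q \right)} = - Q$
$x{\left(F,O \right)} = 3 F$ ($x{\left(F,O \right)} = F \left(6 - 3\right) = F 3 = 3 F$)
$x{\left(N{\left(3 \right)},\left(-5 + 1\right) 0 \right)} 0 = 3 \left(\left(-1\right) 3\right) 0 = 3 \left(-3\right) 0 = \left(-9\right) 0 = 0$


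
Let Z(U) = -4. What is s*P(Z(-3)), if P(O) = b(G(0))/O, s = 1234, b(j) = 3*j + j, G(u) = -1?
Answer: 1234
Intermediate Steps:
b(j) = 4*j
P(O) = -4/O (P(O) = (4*(-1))/O = -4/O)
s*P(Z(-3)) = 1234*(-4/(-4)) = 1234*(-4*(-1/4)) = 1234*1 = 1234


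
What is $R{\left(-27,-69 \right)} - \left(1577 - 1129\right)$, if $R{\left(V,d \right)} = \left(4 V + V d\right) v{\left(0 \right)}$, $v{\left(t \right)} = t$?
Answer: $-448$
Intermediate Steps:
$R{\left(V,d \right)} = 0$ ($R{\left(V,d \right)} = \left(4 V + V d\right) 0 = 0$)
$R{\left(-27,-69 \right)} - \left(1577 - 1129\right) = 0 - \left(1577 - 1129\right) = 0 - 448 = -448$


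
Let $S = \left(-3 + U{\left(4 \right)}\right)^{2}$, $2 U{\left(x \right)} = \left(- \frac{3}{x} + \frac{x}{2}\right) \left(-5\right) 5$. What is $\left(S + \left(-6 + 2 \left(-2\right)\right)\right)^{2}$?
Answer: $\frac{464876721}{4096} \approx 1.135 \cdot 10^{5}$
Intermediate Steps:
$U{\left(x \right)} = - \frac{25 x}{4} + \frac{75}{2 x}$ ($U{\left(x \right)} = \frac{\left(- \frac{3}{x} + \frac{x}{2}\right) \left(-5\right) 5}{2} = \frac{\left(\frac{x}{2} - \frac{3}{x}\right) \left(-5\right) 5}{2} = \frac{\left(\frac{15}{x} - \frac{5 x}{2}\right) 5}{2} = \frac{\frac{75}{x} - \frac{25 x}{2}}{2} = - \frac{25 x}{4} + \frac{75}{2 x}$)
$S = \frac{22201}{64}$ ($S = \left(-3 + \frac{25 \left(6 - 4^{2}\right)}{4 \cdot 4}\right)^{2} = \left(-3 + \frac{25}{4} \cdot \frac{1}{4} \left(6 - 16\right)\right)^{2} = \left(-3 + \frac{25}{4} \cdot \frac{1}{4} \left(-10\right)\right)^{2} = \left(-3 - \frac{125}{8}\right)^{2} = \left(- \frac{149}{8}\right)^{2} = \frac{22201}{64} \approx 346.89$)
$\left(S + \left(-6 + 2 \left(-2\right)\right)\right)^{2} = \left(\frac{22201}{64} + \left(-6 + 2 \left(-2\right)\right)\right)^{2} = \left(\frac{22201}{64} - 10\right)^{2} = \left(\frac{21561}{64}\right)^{2} = \frac{464876721}{4096}$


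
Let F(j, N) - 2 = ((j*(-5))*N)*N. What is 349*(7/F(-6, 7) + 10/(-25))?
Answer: -1015241/7360 ≈ -137.94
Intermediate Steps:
F(j, N) = 2 - 5*j*N² (F(j, N) = 2 + ((j*(-5))*N)*N = 2 + ((-5*j)*N)*N = 2 + (-5*N*j)*N = 2 - 5*j*N²)
349*(7/F(-6, 7) + 10/(-25)) = 349*(7/(2 - 5*(-6)*7²) + 10/(-25)) = 349*(7/(2 - 5*(-6)*49) + 10*(-1/25)) = 349*(7/(2 + 1470) - ⅖) = 349*(7/1472 - ⅖) = 349*(-2909/7360) = -1015241/7360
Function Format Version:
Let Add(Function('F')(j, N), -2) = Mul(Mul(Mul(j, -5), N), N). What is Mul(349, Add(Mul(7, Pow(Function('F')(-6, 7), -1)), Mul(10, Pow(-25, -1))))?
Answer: Rational(-1015241, 7360) ≈ -137.94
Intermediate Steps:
Function('F')(j, N) = Add(2, Mul(-5, j, Pow(N, 2))) (Function('F')(j, N) = Add(2, Mul(Mul(Mul(j, -5), N), N)) = Add(2, Mul(Mul(Mul(-5, j), N), N)) = Add(2, Mul(Mul(-5, N, j), N)) = Add(2, Mul(-5, j, Pow(N, 2))))
Mul(349, Add(Mul(7, Pow(Function('F')(-6, 7), -1)), Mul(10, Pow(-25, -1)))) = Mul(349, Add(Mul(7, Pow(Add(2, Mul(-5, -6, Pow(7, 2))), -1)), Mul(10, Pow(-25, -1)))) = Mul(349, Add(Mul(7, Pow(Add(2, Mul(-5, -6, 49)), -1)), Mul(10, Rational(-1, 25)))) = Mul(349, Add(Mul(7, Pow(Add(2, 1470), -1)), Rational(-2, 5))) = Mul(349, Add(Mul(7, Pow(1472, -1)), Rational(-2, 5))) = Mul(349, Add(Mul(7, Rational(1, 1472)), Rational(-2, 5))) = Mul(349, Add(Rational(7, 1472), Rational(-2, 5))) = Mul(349, Rational(-2909, 7360)) = Rational(-1015241, 7360)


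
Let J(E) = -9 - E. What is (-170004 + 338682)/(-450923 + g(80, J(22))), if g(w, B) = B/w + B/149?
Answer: -223404640/597223251 ≈ -0.37407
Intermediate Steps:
g(w, B) = B/149 + B/w (g(w, B) = B/w + B*(1/149) = B/w + B/149 = B/149 + B/w)
(-170004 + 338682)/(-450923 + g(80, J(22))) = (-170004 + 338682)/(-450923 + ((-9 - 1*22)/149 + (-9 - 1*22)/80)) = 168678/(-450923 + ((-9 - 22)/149 + (-9 - 22)*(1/80))) = 168678/(-450923 + ((1/149)*(-31) - 31*1/80)) = 168678/(-450923 + (-31/149 - 31/80)) = 168678/(-450923 - 7099/11920) = 168678/(-5375009259/11920) = 168678*(-11920/5375009259) = -223404640/597223251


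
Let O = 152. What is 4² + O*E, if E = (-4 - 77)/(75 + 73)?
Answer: -2486/37 ≈ -67.189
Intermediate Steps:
E = -81/148 ≈ -0.54730
4² + O*E = 4² + 152*(-81/148) = 16 - 3078/37 = -2486/37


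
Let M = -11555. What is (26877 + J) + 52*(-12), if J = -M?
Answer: 37808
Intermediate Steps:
J = 11555 (J = -1*(-11555) = 11555)
(26877 + J) + 52*(-12) = (26877 + 11555) + 52*(-12) = 38432 - 624 = 37808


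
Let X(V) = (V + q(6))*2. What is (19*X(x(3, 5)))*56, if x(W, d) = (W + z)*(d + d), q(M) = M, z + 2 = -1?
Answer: 12768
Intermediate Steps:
z = -3 (z = -2 - 1 = -3)
x(W, d) = 2*d*(-3 + W) (x(W, d) = (W - 3)*(d + d) = (-3 + W)*(2*d) = 2*d*(-3 + W))
X(V) = 12 + 2*V (X(V) = (V + 6)*2 = (6 + V)*2 = 12 + 2*V)
(19*X(x(3, 5)))*56 = (19*(12 + 2*(2*5*(-3 + 3))))*56 = (19*(12 + 2*(2*5*0)))*56 = (19*(12 + 2*0))*56 = (19*(12 + 0))*56 = (19*12)*56 = 228*56 = 12768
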